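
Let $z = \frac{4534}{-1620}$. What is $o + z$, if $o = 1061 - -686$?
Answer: $\frac{1412803}{810} \approx 1744.2$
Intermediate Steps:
$z = - \frac{2267}{810}$ ($z = 4534 \left(- \frac{1}{1620}\right) = - \frac{2267}{810} \approx -2.7988$)
$o = 1747$ ($o = 1061 + 686 = 1747$)
$o + z = 1747 - \frac{2267}{810} = \frac{1412803}{810}$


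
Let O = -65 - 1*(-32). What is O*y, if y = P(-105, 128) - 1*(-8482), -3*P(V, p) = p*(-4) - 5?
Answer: -285593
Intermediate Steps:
P(V, p) = 5/3 + 4*p/3 (P(V, p) = -(p*(-4) - 5)/3 = -(-4*p - 5)/3 = -(-5 - 4*p)/3 = 5/3 + 4*p/3)
O = -33 (O = -65 + 32 = -33)
y = 25963/3 (y = (5/3 + (4/3)*128) - 1*(-8482) = (5/3 + 512/3) + 8482 = 517/3 + 8482 = 25963/3 ≈ 8654.3)
O*y = -33*25963/3 = -285593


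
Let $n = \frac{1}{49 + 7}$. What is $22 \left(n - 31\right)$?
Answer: $- \frac{19085}{28} \approx -681.61$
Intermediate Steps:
$n = \frac{1}{56} \approx 0.017857$
$22 \left(n - 31\right) = 22 \left(\frac{1}{56} - 31\right) = 22 \left(- \frac{1735}{56}\right) = - \frac{19085}{28}$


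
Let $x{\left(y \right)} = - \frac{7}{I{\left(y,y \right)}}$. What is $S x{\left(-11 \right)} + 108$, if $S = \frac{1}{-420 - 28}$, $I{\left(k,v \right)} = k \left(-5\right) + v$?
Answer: $\frac{304129}{2816} \approx 108.0$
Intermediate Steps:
$I{\left(k,v \right)} = v - 5 k$ ($I{\left(k,v \right)} = - 5 k + v = v - 5 k$)
$S = - \frac{1}{448}$ ($S = \frac{1}{-448} = - \frac{1}{448} \approx -0.0022321$)
$x{\left(y \right)} = \frac{7}{4 y}$ ($x{\left(y \right)} = - \frac{7}{y - 5 y} = - \frac{7}{\left(-4\right) y} = - 7 \left(- \frac{1}{4 y}\right) = \frac{7}{4 y}$)
$S x{\left(-11 \right)} + 108 = - \frac{\frac{7}{4} \frac{1}{-11}}{448} + 108 = - \frac{\frac{7}{4} \left(- \frac{1}{11}\right)}{448} + 108 = \left(- \frac{1}{448}\right) \left(- \frac{7}{44}\right) + 108 = \frac{1}{2816} + 108 = \frac{304129}{2816}$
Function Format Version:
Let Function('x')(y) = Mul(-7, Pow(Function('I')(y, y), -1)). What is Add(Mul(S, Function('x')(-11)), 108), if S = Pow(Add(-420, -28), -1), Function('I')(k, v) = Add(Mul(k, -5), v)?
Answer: Rational(304129, 2816) ≈ 108.00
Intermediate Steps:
Function('I')(k, v) = Add(v, Mul(-5, k)) (Function('I')(k, v) = Add(Mul(-5, k), v) = Add(v, Mul(-5, k)))
S = Rational(-1, 448) (S = Pow(-448, -1) = Rational(-1, 448) ≈ -0.0022321)
Function('x')(y) = Mul(Rational(7, 4), Pow(y, -1)) (Function('x')(y) = Mul(-7, Pow(Add(y, Mul(-5, y)), -1)) = Mul(-7, Pow(Mul(-4, y), -1)) = Mul(-7, Mul(Rational(-1, 4), Pow(y, -1))) = Mul(Rational(7, 4), Pow(y, -1)))
Add(Mul(S, Function('x')(-11)), 108) = Add(Mul(Rational(-1, 448), Mul(Rational(7, 4), Pow(-11, -1))), 108) = Add(Mul(Rational(-1, 448), Mul(Rational(7, 4), Rational(-1, 11))), 108) = Add(Mul(Rational(-1, 448), Rational(-7, 44)), 108) = Add(Rational(1, 2816), 108) = Rational(304129, 2816)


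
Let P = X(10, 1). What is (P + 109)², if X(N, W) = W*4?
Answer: 12769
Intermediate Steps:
X(N, W) = 4*W
P = 4 (P = 4*1 = 4)
(P + 109)² = (4 + 109)² = 113² = 12769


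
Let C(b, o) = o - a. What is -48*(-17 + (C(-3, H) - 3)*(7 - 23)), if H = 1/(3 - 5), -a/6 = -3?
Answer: -15696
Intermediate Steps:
a = 18 (a = -6*(-3) = 18)
H = -½ (H = 1/(-2) = -½ ≈ -0.50000)
C(b, o) = -18 + o (C(b, o) = o - 1*18 = o - 18 = -18 + o)
-48*(-17 + (C(-3, H) - 3)*(7 - 23)) = -48*(-17 + ((-18 - ½) - 3)*(7 - 23)) = -48*(-17 + (-37/2 - 3)*(-16)) = -48*(-17 - 43/2*(-16)) = -48*(-17 + 344) = -48*327 = -15696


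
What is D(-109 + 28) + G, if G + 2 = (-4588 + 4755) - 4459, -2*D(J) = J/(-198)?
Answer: -188945/44 ≈ -4294.2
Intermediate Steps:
D(J) = J/396 (D(J) = -J/(2*(-198)) = -J*(-1)/(2*198) = -(-1)*J/396 = J/396)
G = -4294 (G = -2 + ((-4588 + 4755) - 4459) = -2 + (167 - 4459) = -2 - 4292 = -4294)
D(-109 + 28) + G = (-109 + 28)/396 - 4294 = (1/396)*(-81) - 4294 = -9/44 - 4294 = -188945/44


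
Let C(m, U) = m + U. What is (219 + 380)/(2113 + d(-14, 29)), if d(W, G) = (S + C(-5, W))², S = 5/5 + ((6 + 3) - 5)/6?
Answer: 5391/21721 ≈ 0.24819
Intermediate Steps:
C(m, U) = U + m
S = 5/3 (S = 5*(⅕) + (9 - 5)*(⅙) = 1 + 4*(⅙) = 1 + ⅔ = 5/3 ≈ 1.6667)
d(W, G) = (-10/3 + W)² (d(W, G) = (5/3 + (W - 5))² = (5/3 + (-5 + W))² = (-10/3 + W)²)
(219 + 380)/(2113 + d(-14, 29)) = (219 + 380)/(2113 + (-10 + 3*(-14))²/9) = 599/(2113 + (-10 - 42)²/9) = 599/(2113 + (⅑)*(-52)²) = 599/(2113 + (⅑)*2704) = 599/(2113 + 2704/9) = 599/(21721/9) = 599*(9/21721) = 5391/21721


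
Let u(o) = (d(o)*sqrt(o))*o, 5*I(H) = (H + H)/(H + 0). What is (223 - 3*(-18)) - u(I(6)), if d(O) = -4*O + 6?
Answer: 277 - 44*sqrt(10)/125 ≈ 275.89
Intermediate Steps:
d(O) = 6 - 4*O
I(H) = 2/5 (I(H) = ((H + H)/(H + 0))/5 = ((2*H)/H)/5 = (1/5)*2 = 2/5)
u(o) = o**(3/2)*(6 - 4*o) (u(o) = ((6 - 4*o)*sqrt(o))*o = (sqrt(o)*(6 - 4*o))*o = o**(3/2)*(6 - 4*o))
(223 - 3*(-18)) - u(I(6)) = (223 - 3*(-18)) - (2/5)**(3/2)*(6 - 4*2/5) = (223 - 1*(-54)) - 2*sqrt(10)/25*(6 - 8/5) = (223 + 54) - 2*sqrt(10)/25*22/5 = 277 - 44*sqrt(10)/125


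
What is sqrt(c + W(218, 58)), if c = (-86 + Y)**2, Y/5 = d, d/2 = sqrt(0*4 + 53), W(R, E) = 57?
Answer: sqrt(12753 - 1720*sqrt(53)) ≈ 15.206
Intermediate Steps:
d = 2*sqrt(53) (d = 2*sqrt(0*4 + 53) = 2*sqrt(0 + 53) = 2*sqrt(53) ≈ 14.560)
Y = 10*sqrt(53) (Y = 5*(2*sqrt(53)) = 10*sqrt(53) ≈ 72.801)
c = (-86 + 10*sqrt(53))**2 ≈ 174.21
sqrt(c + W(218, 58)) = sqrt((12696 - 1720*sqrt(53)) + 57) = sqrt(12753 - 1720*sqrt(53))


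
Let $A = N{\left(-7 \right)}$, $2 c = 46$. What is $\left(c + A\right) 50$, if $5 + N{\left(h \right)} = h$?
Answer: $550$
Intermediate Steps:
$N{\left(h \right)} = -5 + h$
$c = 23$ ($c = \frac{1}{2} \cdot 46 = 23$)
$A = -12$ ($A = -5 - 7 = -12$)
$\left(c + A\right) 50 = \left(23 - 12\right) 50 = 11 \cdot 50 = 550$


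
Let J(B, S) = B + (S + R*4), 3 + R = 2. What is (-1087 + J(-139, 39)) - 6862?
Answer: -8053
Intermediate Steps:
R = -1 (R = -3 + 2 = -1)
J(B, S) = -4 + B + S (J(B, S) = B + (S - 1*4) = B + (S - 4) = B + (-4 + S) = -4 + B + S)
(-1087 + J(-139, 39)) - 6862 = (-1087 + (-4 - 139 + 39)) - 6862 = (-1087 - 104) - 6862 = -1191 - 6862 = -8053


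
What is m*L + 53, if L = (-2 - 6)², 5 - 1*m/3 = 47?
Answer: -8011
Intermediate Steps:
m = -126 (m = 15 - 3*47 = 15 - 141 = -126)
L = 64 (L = (-8)² = 64)
m*L + 53 = -126*64 + 53 = -8064 + 53 = -8011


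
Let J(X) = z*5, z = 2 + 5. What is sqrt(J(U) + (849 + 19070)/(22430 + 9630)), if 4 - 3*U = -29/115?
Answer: 9*sqrt(113003485)/16030 ≈ 5.9684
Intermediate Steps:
U = 163/115 (U = 4/3 - (-29)/(3*115) = 4/3 - 1/3*(-29/115) = 4/3 + 29/345 = 163/115 ≈ 1.4174)
z = 7
J(X) = 35 (J(X) = 7*5 = 35)
sqrt(J(U) + (849 + 19070)/(22430 + 9630)) = sqrt(35 + (849 + 19070)/(22430 + 9630)) = sqrt(35 + 19919/32060) = sqrt(1142019/32060) = 9*sqrt(113003485)/16030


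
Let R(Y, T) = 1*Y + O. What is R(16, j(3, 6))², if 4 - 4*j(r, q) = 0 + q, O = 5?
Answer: 441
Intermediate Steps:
j(r, q) = 1 - q/4 (j(r, q) = 1 - (0 + q)/4 = 1 - q/4)
R(Y, T) = 5 + Y (R(Y, T) = 1*Y + 5 = Y + 5 = 5 + Y)
R(16, j(3, 6))² = (5 + 16)² = 21² = 441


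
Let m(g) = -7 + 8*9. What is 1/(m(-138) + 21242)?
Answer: 1/21307 ≈ 4.6933e-5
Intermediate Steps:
m(g) = 65 (m(g) = -7 + 72 = 65)
1/(m(-138) + 21242) = 1/(65 + 21242) = 1/21307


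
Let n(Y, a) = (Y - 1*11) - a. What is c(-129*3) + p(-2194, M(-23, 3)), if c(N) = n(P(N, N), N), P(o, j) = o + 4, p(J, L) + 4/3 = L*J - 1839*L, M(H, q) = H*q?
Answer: 834806/3 ≈ 2.7827e+5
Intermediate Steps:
p(J, L) = -4/3 - 1839*L + J*L (p(J, L) = -4/3 + (L*J - 1839*L) = -4/3 + (J*L - 1839*L) = -4/3 + (-1839*L + J*L) = -4/3 - 1839*L + J*L)
P(o, j) = 4 + o
n(Y, a) = -11 + Y - a (n(Y, a) = (Y - 11) - a = (-11 + Y) - a = -11 + Y - a)
c(N) = -7 (c(N) = -11 + (4 + N) - N = -7)
c(-129*3) + p(-2194, M(-23, 3)) = -7 + (-4/3 - (-42297)*3 - (-50462)*3) = -7 + (-4/3 - 1839*(-69) - 2194*(-69)) = -7 + (-4/3 + 126891 + 151386) = -7 + 834827/3 = 834806/3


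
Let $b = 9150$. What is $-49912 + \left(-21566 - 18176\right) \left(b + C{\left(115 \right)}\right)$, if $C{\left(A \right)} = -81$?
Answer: $-360470110$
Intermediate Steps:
$-49912 + \left(-21566 - 18176\right) \left(b + C{\left(115 \right)}\right) = -49912 + \left(-21566 - 18176\right) \left(9150 - 81\right) = -49912 - 360420198 = -360470110$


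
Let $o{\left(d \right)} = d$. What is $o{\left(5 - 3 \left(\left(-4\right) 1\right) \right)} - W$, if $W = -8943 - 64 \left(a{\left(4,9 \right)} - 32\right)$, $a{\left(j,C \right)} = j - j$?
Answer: $6912$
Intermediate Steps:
$a{\left(j,C \right)} = 0$
$W = -6895$ ($W = -8943 - 64 \left(0 - 32\right) = -8943 - 64 \left(-32\right) = -8943 - -2048 = -8943 + 2048 = -6895$)
$o{\left(5 - 3 \left(\left(-4\right) 1\right) \right)} - W = \left(5 - 3 \left(\left(-4\right) 1\right)\right) - -6895 = \left(5 - -12\right) + 6895 = \left(5 + 12\right) + 6895 = 17 + 6895 = 6912$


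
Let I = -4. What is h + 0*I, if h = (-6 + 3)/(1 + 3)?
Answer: -¾ ≈ -0.75000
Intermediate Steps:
h = -¾ (h = -3/4 = -3*¼ = -¾ ≈ -0.75000)
h + 0*I = -¾ + 0*(-4) = -¾ + 0 = -¾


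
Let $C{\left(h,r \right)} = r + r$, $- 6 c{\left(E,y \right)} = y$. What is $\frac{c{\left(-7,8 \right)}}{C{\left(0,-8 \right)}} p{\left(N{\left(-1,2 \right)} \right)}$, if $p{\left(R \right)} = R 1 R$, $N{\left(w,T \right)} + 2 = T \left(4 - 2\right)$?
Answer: $\frac{1}{3} \approx 0.33333$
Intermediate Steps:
$c{\left(E,y \right)} = - \frac{y}{6}$
$C{\left(h,r \right)} = 2 r$
$N{\left(w,T \right)} = -2 + 2 T$ ($N{\left(w,T \right)} = -2 + T \left(4 - 2\right) = -2 + T 2 = -2 + 2 T$)
$p{\left(R \right)} = R^{2}$ ($p{\left(R \right)} = R R = R^{2}$)
$\frac{c{\left(-7,8 \right)}}{C{\left(0,-8 \right)}} p{\left(N{\left(-1,2 \right)} \right)} = \frac{\left(- \frac{1}{6}\right) 8}{2 \left(-8\right)} \left(-2 + 2 \cdot 2\right)^{2} = - \frac{4}{3 \left(-16\right)} \left(-2 + 4\right)^{2} = \left(- \frac{4}{3}\right) \left(- \frac{1}{16}\right) 2^{2} = \frac{1}{12} \cdot 4 = \frac{1}{3}$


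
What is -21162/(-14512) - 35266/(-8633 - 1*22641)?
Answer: 293400145/113462072 ≈ 2.5859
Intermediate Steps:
-21162/(-14512) - 35266/(-8633 - 1*22641) = -21162*(-1/14512) - 35266/(-8633 - 22641) = 10581/7256 - 35266/(-31274) = 10581/7256 - 35266*(-1/31274) = 10581/7256 + 17633/15637 = 293400145/113462072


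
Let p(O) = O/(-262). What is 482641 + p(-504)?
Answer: 63226223/131 ≈ 4.8264e+5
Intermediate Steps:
p(O) = -O/262 (p(O) = O*(-1/262) = -O/262)
482641 + p(-504) = 482641 - 1/262*(-504) = 482641 + 252/131 = 63226223/131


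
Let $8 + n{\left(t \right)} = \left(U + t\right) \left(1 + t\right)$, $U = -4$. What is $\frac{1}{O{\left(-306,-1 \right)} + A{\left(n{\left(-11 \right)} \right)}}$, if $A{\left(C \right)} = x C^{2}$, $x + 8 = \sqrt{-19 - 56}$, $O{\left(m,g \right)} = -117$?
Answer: $- \frac{161429}{56553339241} - \frac{100820 i \sqrt{3}}{56553339241} \approx -2.8545 \cdot 10^{-6} - 3.0878 \cdot 10^{-6} i$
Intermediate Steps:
$n{\left(t \right)} = -8 + \left(1 + t\right) \left(-4 + t\right)$ ($n{\left(t \right)} = -8 + \left(-4 + t\right) \left(1 + t\right) = -8 + \left(1 + t\right) \left(-4 + t\right)$)
$x = -8 + 5 i \sqrt{3}$ ($x = -8 + \sqrt{-19 - 56} = -8 + \sqrt{-75} = -8 + 5 i \sqrt{3} \approx -8.0 + 8.6602 i$)
$A{\left(C \right)} = C^{2} \left(-8 + 5 i \sqrt{3}\right)$ ($A{\left(C \right)} = \left(-8 + 5 i \sqrt{3}\right) C^{2} = C^{2} \left(-8 + 5 i \sqrt{3}\right)$)
$\frac{1}{O{\left(-306,-1 \right)} + A{\left(n{\left(-11 \right)} \right)}} = \frac{1}{-117 + \left(-12 + \left(-11\right)^{2} - -33\right)^{2} \left(-8 + 5 i \sqrt{3}\right)} = \frac{1}{-117 + \left(-12 + 121 + 33\right)^{2} \left(-8 + 5 i \sqrt{3}\right)} = \frac{1}{-117 + 142^{2} \left(-8 + 5 i \sqrt{3}\right)} = \frac{1}{-117 + 20164 \left(-8 + 5 i \sqrt{3}\right)} = \frac{1}{-117 - \left(161312 - 100820 i \sqrt{3}\right)} = \frac{1}{-161429 + 100820 i \sqrt{3}}$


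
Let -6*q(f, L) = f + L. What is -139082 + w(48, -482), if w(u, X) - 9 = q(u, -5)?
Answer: -834481/6 ≈ -1.3908e+5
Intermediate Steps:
q(f, L) = -L/6 - f/6 (q(f, L) = -(f + L)/6 = -(L + f)/6 = -L/6 - f/6)
w(u, X) = 59/6 - u/6 (w(u, X) = 9 + (-⅙*(-5) - u/6) = 9 + (⅚ - u/6) = 59/6 - u/6)
-139082 + w(48, -482) = -139082 + (59/6 - ⅙*48) = -139082 + (59/6 - 8) = -139082 + 11/6 = -834481/6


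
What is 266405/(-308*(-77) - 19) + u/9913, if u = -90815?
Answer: 488829710/234908361 ≈ 2.0809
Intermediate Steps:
266405/(-308*(-77) - 19) + u/9913 = 266405/(-308*(-77) - 19) - 90815/9913 = 266405/(23716 - 19) - 90815*1/9913 = 266405/23697 - 90815/9913 = 488829710/234908361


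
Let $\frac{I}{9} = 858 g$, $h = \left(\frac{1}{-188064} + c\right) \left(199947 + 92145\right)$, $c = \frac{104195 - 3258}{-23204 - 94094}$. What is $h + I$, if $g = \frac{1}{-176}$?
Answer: $- \frac{115534841397047}{459573564} \approx -2.514 \cdot 10^{5}$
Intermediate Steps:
$c = - \frac{100937}{117298}$ ($c = \frac{100937}{-117298} = 100937 \left(- \frac{1}{117298}\right) = - \frac{100937}{117298} \approx -0.86052$)
$g = - \frac{1}{176} \approx -0.0056818$
$h = - \frac{231029355213853}{919147128}$ ($h = \left(\frac{1}{-188064} - \frac{100937}{117298}\right) \left(199947 + 92145\right) = \left(- \frac{1}{188064} - \frac{100937}{117298}\right) 292092 = \left(- \frac{9491366633}{11029765536}\right) 292092 = - \frac{231029355213853}{919147128} \approx -2.5135 \cdot 10^{5}$)
$I = - \frac{351}{8}$ ($I = 9 \cdot 858 \left(- \frac{1}{176}\right) = 9 \left(- \frac{39}{8}\right) = - \frac{351}{8} \approx -43.875$)
$h + I = - \frac{231029355213853}{919147128} - \frac{351}{8} = - \frac{115534841397047}{459573564}$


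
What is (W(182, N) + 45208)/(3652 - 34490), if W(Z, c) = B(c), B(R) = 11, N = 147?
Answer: -45219/30838 ≈ -1.4663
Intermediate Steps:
W(Z, c) = 11
(W(182, N) + 45208)/(3652 - 34490) = (11 + 45208)/(3652 - 34490) = 45219/(-30838) = 45219*(-1/30838) = -45219/30838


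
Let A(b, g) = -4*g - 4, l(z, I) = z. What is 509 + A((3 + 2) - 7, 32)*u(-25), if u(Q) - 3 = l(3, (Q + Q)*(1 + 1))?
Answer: -283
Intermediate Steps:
u(Q) = 6 (u(Q) = 3 + 3 = 6)
A(b, g) = -4 - 4*g
509 + A((3 + 2) - 7, 32)*u(-25) = 509 + (-4 - 4*32)*6 = 509 + (-4 - 128)*6 = 509 - 132*6 = 509 - 792 = -283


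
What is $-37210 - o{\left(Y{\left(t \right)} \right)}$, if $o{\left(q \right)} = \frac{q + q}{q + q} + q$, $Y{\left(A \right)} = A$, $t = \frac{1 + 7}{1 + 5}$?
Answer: $- \frac{111637}{3} \approx -37212.0$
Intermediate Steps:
$t = \frac{4}{3}$ ($t = \frac{8}{6} = 8 \cdot \frac{1}{6} = \frac{4}{3} \approx 1.3333$)
$o{\left(q \right)} = 1 + q$ ($o{\left(q \right)} = \frac{2 q}{2 q} + q = 2 q \frac{1}{2 q} + q = 1 + q$)
$-37210 - o{\left(Y{\left(t \right)} \right)} = -37210 - \left(1 + \frac{4}{3}\right) = -37210 - \frac{7}{3} = - \frac{111637}{3}$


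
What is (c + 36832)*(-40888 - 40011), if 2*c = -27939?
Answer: -3699106775/2 ≈ -1.8496e+9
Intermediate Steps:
c = -27939/2 (c = (½)*(-27939) = -27939/2 ≈ -13970.)
(c + 36832)*(-40888 - 40011) = (-27939/2 + 36832)*(-40888 - 40011) = (45725/2)*(-80899) = -3699106775/2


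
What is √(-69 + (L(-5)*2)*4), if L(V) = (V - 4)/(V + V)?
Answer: I*√1545/5 ≈ 7.8613*I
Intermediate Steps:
L(V) = (-4 + V)/(2*V) (L(V) = (-4 + V)/((2*V)) = (-4 + V)*(1/(2*V)) = (-4 + V)/(2*V))
√(-69 + (L(-5)*2)*4) = √(-69 + (((½)*(-4 - 5)/(-5))*2)*4) = √(-69 + (((½)*(-⅕)*(-9))*2)*4) = √(-69 + ((9/10)*2)*4) = √(-69 + (9/5)*4) = √(-69 + 36/5) = √(-309/5) = I*√1545/5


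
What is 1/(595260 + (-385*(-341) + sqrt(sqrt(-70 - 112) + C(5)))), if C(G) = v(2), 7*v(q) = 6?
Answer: 7/(5085815 + sqrt(7)*sqrt(6 + 7*I*sqrt(182))) ≈ 1.3764e-6 - 4.7664e-12*I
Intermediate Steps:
v(q) = 6/7 (v(q) = (1/7)*6 = 6/7)
C(G) = 6/7
1/(595260 + (-385*(-341) + sqrt(sqrt(-70 - 112) + C(5)))) = 1/(595260 + (-385*(-341) + sqrt(sqrt(-70 - 112) + 6/7))) = 1/(595260 + (131285 + sqrt(sqrt(-182) + 6/7))) = 1/(595260 + (131285 + sqrt(I*sqrt(182) + 6/7))) = 1/(595260 + (131285 + sqrt(6/7 + I*sqrt(182)))) = 1/(726545 + sqrt(6/7 + I*sqrt(182)))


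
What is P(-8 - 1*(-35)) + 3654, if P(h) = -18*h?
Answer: 3168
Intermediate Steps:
P(-8 - 1*(-35)) + 3654 = -18*(-8 - 1*(-35)) + 3654 = -18*(-8 + 35) + 3654 = -18*27 + 3654 = -486 + 3654 = 3168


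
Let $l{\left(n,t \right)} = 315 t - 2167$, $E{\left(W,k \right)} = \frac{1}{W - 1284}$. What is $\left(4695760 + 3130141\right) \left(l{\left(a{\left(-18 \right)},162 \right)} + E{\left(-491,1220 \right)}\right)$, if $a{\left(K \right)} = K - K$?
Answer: $\frac{678754668173424}{1775} \approx 3.824 \cdot 10^{11}$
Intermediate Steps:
$E{\left(W,k \right)} = \frac{1}{-1284 + W}$
$a{\left(K \right)} = 0$
$l{\left(n,t \right)} = -2167 + 315 t$
$\left(4695760 + 3130141\right) \left(l{\left(a{\left(-18 \right)},162 \right)} + E{\left(-491,1220 \right)}\right) = \left(4695760 + 3130141\right) \left(\left(-2167 + 315 \cdot 162\right) + \frac{1}{-1284 - 491}\right) = 7825901 \left(\left(-2167 + 51030\right) + \frac{1}{-1775}\right) = 7825901 \left(48863 - \frac{1}{1775}\right) = 7825901 \cdot \frac{86731824}{1775} = \frac{678754668173424}{1775}$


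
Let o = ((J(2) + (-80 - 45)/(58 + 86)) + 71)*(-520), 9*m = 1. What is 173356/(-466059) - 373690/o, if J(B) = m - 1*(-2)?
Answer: 603537223672/63029353101 ≈ 9.5755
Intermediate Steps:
m = 1/9 (m = (1/9)*1 = 1/9 ≈ 0.11111)
J(B) = 19/9 (J(B) = 1/9 - 1*(-2) = 1/9 + 2 = 19/9)
o = -676195/18 (o = ((19/9 + (-80 - 45)/(58 + 86)) + 71)*(-520) = ((19/9 - 125/144) + 71)*(-520) = (179/144 + 71)*(-520) = (10403/144)*(-520) = -676195/18 ≈ -37566.)
173356/(-466059) - 373690/o = 173356/(-466059) - 373690/(-676195/18) = 173356*(-1/466059) - 373690*(-18/676195) = -173356/466059 + 1345284/135239 = 603537223672/63029353101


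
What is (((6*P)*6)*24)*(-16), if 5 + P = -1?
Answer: 82944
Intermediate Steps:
P = -6 (P = -5 - 1 = -6)
(((6*P)*6)*24)*(-16) = (((6*(-6))*6)*24)*(-16) = (-36*6*24)*(-16) = -216*24*(-16) = -5184*(-16) = 82944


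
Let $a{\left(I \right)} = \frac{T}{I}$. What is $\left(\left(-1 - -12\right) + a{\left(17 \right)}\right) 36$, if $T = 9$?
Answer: $\frac{7056}{17} \approx 415.06$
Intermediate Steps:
$a{\left(I \right)} = \frac{9}{I}$
$\left(\left(-1 - -12\right) + a{\left(17 \right)}\right) 36 = \left(\left(-1 - -12\right) + \frac{9}{17}\right) 36 = \left(\left(-1 + 12\right) + 9 \cdot \frac{1}{17}\right) 36 = \left(11 + \frac{9}{17}\right) 36 = \frac{196}{17} \cdot 36 = \frac{7056}{17}$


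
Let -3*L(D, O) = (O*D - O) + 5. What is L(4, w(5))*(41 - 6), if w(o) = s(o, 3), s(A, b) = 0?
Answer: -175/3 ≈ -58.333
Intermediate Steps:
w(o) = 0
L(D, O) = -5/3 + O/3 - D*O/3 (L(D, O) = -((O*D - O) + 5)/3 = -((D*O - O) + 5)/3 = -((-O + D*O) + 5)/3 = -(5 - O + D*O)/3 = -5/3 + O/3 - D*O/3)
L(4, w(5))*(41 - 6) = (-5/3 + (⅓)*0 - ⅓*4*0)*(41 - 6) = (-5/3 + 0 + 0)*35 = -5/3*35 = -175/3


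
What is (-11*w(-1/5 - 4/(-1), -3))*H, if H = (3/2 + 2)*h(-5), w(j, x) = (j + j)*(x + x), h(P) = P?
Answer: -8778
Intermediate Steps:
w(j, x) = 4*j*x (w(j, x) = (2*j)*(2*x) = 4*j*x)
H = -35/2 (H = (3/2 + 2)*(-5) = (7/2)*(-5) = -35/2 ≈ -17.500)
(-11*w(-1/5 - 4/(-1), -3))*H = -44*(-1/5 - 4/(-1))*(-3)*(-35/2) = -44*(-1*1/5 - 4*(-1))*(-3)*(-35/2) = -44*(-1/5 + 4)*(-3)*(-35/2) = -44*19*(-3)/5*(-35/2) = -11*(-228/5)*(-35/2) = (2508/5)*(-35/2) = -8778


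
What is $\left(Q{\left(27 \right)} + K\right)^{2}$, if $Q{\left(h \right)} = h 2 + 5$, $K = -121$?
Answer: $3844$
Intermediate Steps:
$Q{\left(h \right)} = 5 + 2 h$ ($Q{\left(h \right)} = 2 h + 5 = 5 + 2 h$)
$\left(Q{\left(27 \right)} + K\right)^{2} = \left(\left(5 + 2 \cdot 27\right) - 121\right)^{2} = \left(\left(5 + 54\right) - 121\right)^{2} = \left(59 - 121\right)^{2} = \left(-62\right)^{2} = 3844$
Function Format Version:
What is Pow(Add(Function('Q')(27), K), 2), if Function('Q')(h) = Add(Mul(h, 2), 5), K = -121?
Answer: 3844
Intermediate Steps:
Function('Q')(h) = Add(5, Mul(2, h)) (Function('Q')(h) = Add(Mul(2, h), 5) = Add(5, Mul(2, h)))
Pow(Add(Function('Q')(27), K), 2) = Pow(Add(Add(5, Mul(2, 27)), -121), 2) = Pow(Add(Add(5, 54), -121), 2) = Pow(Add(59, -121), 2) = Pow(-62, 2) = 3844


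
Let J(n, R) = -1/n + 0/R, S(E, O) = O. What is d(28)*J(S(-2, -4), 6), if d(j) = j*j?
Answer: 196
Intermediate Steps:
d(j) = j**2
J(n, R) = -1/n (J(n, R) = -1/n + 0 = -1/n)
d(28)*J(S(-2, -4), 6) = 28**2*(-1/(-4)) = 784*(-1*(-1/4)) = 784*(1/4) = 196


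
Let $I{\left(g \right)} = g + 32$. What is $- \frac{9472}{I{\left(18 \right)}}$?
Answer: $- \frac{4736}{25} \approx -189.44$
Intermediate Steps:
$I{\left(g \right)} = 32 + g$
$- \frac{9472}{I{\left(18 \right)}} = - \frac{9472}{32 + 18} = - \frac{9472}{50} = \left(-9472\right) \frac{1}{50} = - \frac{4736}{25}$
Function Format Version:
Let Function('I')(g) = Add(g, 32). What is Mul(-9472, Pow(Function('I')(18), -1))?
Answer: Rational(-4736, 25) ≈ -189.44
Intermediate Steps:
Function('I')(g) = Add(32, g)
Mul(-9472, Pow(Function('I')(18), -1)) = Mul(-9472, Pow(Add(32, 18), -1)) = Mul(-9472, Pow(50, -1)) = Mul(-9472, Rational(1, 50)) = Rational(-4736, 25)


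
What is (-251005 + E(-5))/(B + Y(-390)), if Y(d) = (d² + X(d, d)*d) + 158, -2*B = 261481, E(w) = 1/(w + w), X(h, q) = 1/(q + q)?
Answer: -2510051/215180 ≈ -11.665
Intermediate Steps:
X(h, q) = 1/(2*q)
E(w) = 1/(2*w)
B = -261481/2 (B = -½*261481 = -261481/2 ≈ -1.3074e+5)
Y(d) = 317/2 + d² (Y(d) = (d² + (1/(2*d))*d) + 158 = (d² + ½) + 158 = (½ + d²) + 158 = 317/2 + d²)
(-251005 + E(-5))/(B + Y(-390)) = (-251005 + (½)/(-5))/(-261481/2 + (317/2 + (-390)²)) = (-251005 + (½)*(-⅕))/(-261481/2 + (317/2 + 152100)) = (-251005 - ⅒)/(-261481/2 + 304517/2) = -2510051/10/21518 = -2510051/10*1/21518 = -2510051/215180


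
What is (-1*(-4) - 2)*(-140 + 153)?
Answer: 26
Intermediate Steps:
(-1*(-4) - 2)*(-140 + 153) = (4 - 2)*13 = 2*13 = 26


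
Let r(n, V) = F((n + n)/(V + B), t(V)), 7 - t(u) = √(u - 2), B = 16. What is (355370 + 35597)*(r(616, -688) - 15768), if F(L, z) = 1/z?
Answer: -4555760561015/739 + 390967*I*√690/739 ≈ -6.1648e+9 + 13897.0*I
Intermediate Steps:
t(u) = 7 - √(-2 + u) (t(u) = 7 - √(u - 2) = 7 - √(-2 + u))
r(n, V) = 1/(7 - √(-2 + V))
(355370 + 35597)*(r(616, -688) - 15768) = (355370 + 35597)*(-1/(-7 + √(-2 - 688)) - 15768) = 390967*(-1/(-7 + √(-690)) - 15768) = 390967*(-1/(-7 + I*√690) - 15768) = 390967*(-15768 - 1/(-7 + I*√690)) = -6164767656 - 390967/(-7 + I*√690)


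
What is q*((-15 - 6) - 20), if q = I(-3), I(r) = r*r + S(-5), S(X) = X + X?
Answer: 41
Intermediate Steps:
S(X) = 2*X
I(r) = -10 + r² (I(r) = r*r + 2*(-5) = r² - 10 = -10 + r²)
q = -1 (q = -10 + (-3)² = -10 + 9 = -1)
q*((-15 - 6) - 20) = -((-15 - 6) - 20) = -(-21 - 20) = -1*(-41) = 41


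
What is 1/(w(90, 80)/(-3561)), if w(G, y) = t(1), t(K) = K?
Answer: -3561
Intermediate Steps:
w(G, y) = 1
1/(w(90, 80)/(-3561)) = 1/(1/(-3561)) = 1/(1*(-1/3561)) = 1/(-1/3561) = -3561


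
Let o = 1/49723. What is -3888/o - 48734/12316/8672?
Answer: -10323870152524591/53402176 ≈ -1.9332e+8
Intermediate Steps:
o = 1/49723 ≈ 2.0111e-5
-3888/o - 48734/12316/8672 = -3888/1/49723 - 48734/12316/8672 = -3888*49723 - 48734*1/12316*(1/8672) = -193323024 - 24367/6158*1/8672 = -193323024 - 24367/53402176 = -10323870152524591/53402176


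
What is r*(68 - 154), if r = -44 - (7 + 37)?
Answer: 7568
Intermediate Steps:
r = -88 (r = -44 - 1*44 = -44 - 44 = -88)
r*(68 - 154) = -88*(68 - 154) = -88*(-86) = 7568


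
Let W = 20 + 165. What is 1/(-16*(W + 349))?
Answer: -1/8544 ≈ -0.00011704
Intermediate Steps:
W = 185
1/(-16*(W + 349)) = 1/(-16*(185 + 349)) = 1/(-16*534) = 1/(-8544) = -1/8544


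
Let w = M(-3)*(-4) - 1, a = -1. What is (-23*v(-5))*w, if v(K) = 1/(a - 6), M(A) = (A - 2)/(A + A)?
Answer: -299/21 ≈ -14.238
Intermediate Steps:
M(A) = (-2 + A)/(2*A) (M(A) = (-2 + A)/((2*A)) = (-2 + A)*(1/(2*A)) = (-2 + A)/(2*A))
v(K) = -⅐ (v(K) = 1/(-1 - 6) = 1/(-7) = -⅐)
w = -13/3 (w = ((½)*(-2 - 3)/(-3))*(-4) - 1 = ((½)*(-⅓)*(-5))*(-4) - 1 = (⅚)*(-4) - 1 = -10/3 - 1 = -13/3 ≈ -4.3333)
(-23*v(-5))*w = -23*(-⅐)*(-13/3) = (23/7)*(-13/3) = -299/21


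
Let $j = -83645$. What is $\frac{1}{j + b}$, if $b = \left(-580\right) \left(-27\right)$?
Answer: $- \frac{1}{67985} \approx -1.4709 \cdot 10^{-5}$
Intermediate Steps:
$b = 15660$
$\frac{1}{j + b} = \frac{1}{-83645 + 15660} = \frac{1}{-67985} = - \frac{1}{67985}$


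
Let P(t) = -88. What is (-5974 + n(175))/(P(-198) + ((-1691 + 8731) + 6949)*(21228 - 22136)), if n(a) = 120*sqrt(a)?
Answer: 2987/6351050 - 6*sqrt(7)/127021 ≈ 0.00034534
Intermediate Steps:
(-5974 + n(175))/(P(-198) + ((-1691 + 8731) + 6949)*(21228 - 22136)) = (-5974 + 120*sqrt(175))/(-88 + ((-1691 + 8731) + 6949)*(21228 - 22136)) = (-5974 + 120*(5*sqrt(7)))/(-88 + (7040 + 6949)*(-908)) = (-5974 + 600*sqrt(7))/(-88 + 13989*(-908)) = (-5974 + 600*sqrt(7))/(-88 - 12702012) = (-5974 + 600*sqrt(7))/(-12702100) = (-5974 + 600*sqrt(7))*(-1/12702100) = 2987/6351050 - 6*sqrt(7)/127021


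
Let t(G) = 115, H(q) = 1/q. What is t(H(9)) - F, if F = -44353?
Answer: 44468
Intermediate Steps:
t(H(9)) - F = 115 - 1*(-44353) = 115 + 44353 = 44468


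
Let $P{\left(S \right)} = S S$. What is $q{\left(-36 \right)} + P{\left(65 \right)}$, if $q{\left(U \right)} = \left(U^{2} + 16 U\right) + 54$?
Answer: $4999$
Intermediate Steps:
$P{\left(S \right)} = S^{2}$
$q{\left(U \right)} = 54 + U^{2} + 16 U$
$q{\left(-36 \right)} + P{\left(65 \right)} = \left(54 + \left(-36\right)^{2} + 16 \left(-36\right)\right) + 65^{2} = \left(54 + 1296 - 576\right) + 4225 = 774 + 4225 = 4999$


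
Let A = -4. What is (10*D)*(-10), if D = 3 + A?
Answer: 100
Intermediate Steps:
D = -1 (D = 3 - 4 = -1)
(10*D)*(-10) = (10*(-1))*(-10) = -10*(-10) = 100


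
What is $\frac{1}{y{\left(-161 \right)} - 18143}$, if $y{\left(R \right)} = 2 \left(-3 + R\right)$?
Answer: $- \frac{1}{18471} \approx -5.4139 \cdot 10^{-5}$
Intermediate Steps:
$y{\left(R \right)} = -6 + 2 R$
$\frac{1}{y{\left(-161 \right)} - 18143} = \frac{1}{\left(-6 + 2 \left(-161\right)\right) - 18143} = \frac{1}{\left(-6 - 322\right) - 18143} = \frac{1}{-328 - 18143} = \frac{1}{-18471} = - \frac{1}{18471}$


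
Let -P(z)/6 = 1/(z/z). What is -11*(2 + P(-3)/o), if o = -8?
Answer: -121/4 ≈ -30.250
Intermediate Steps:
P(z) = -6 (P(z) = -6/(z/z) = -6/1 = -6*1 = -6)
-11*(2 + P(-3)/o) = -11*(2 - 6/(-8)) = -11*(2 - 6*(-⅛)) = -11*(2 + ¾) = -11*11/4 = -121/4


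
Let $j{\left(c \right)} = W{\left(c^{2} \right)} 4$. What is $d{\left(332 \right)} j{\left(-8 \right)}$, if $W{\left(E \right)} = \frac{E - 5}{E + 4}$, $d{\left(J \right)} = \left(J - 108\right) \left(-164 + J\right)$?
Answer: $\frac{2220288}{17} \approx 1.3061 \cdot 10^{5}$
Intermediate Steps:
$d{\left(J \right)} = \left(-164 + J\right) \left(-108 + J\right)$ ($d{\left(J \right)} = \left(-108 + J\right) \left(-164 + J\right) = \left(-164 + J\right) \left(-108 + J\right)$)
$W{\left(E \right)} = \frac{-5 + E}{4 + E}$
$j{\left(c \right)} = \frac{4 \left(-5 + c^{2}\right)}{4 + c^{2}}$ ($j{\left(c \right)} = \frac{-5 + c^{2}}{4 + c^{2}} \cdot 4 = \frac{4 \left(-5 + c^{2}\right)}{4 + c^{2}}$)
$d{\left(332 \right)} j{\left(-8 \right)} = \left(17712 + 332^{2} - 90304\right) \frac{4 \left(-5 + \left(-8\right)^{2}\right)}{4 + \left(-8\right)^{2}} = \left(17712 + 110224 - 90304\right) \frac{4 \left(-5 + 64\right)}{4 + 64} = 37632 \cdot 4 \cdot \frac{1}{68} \cdot 59 = 37632 \cdot \frac{59}{17} = \frac{2220288}{17}$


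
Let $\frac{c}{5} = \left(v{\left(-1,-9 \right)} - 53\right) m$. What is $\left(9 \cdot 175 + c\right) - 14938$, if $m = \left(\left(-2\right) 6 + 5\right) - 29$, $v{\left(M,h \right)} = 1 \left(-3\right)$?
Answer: $-3283$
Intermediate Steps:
$v{\left(M,h \right)} = -3$
$m = -36$ ($m = \left(-12 + 5\right) - 29 = -7 - 29 = -36$)
$c = 10080$ ($c = 5 \left(-3 - 53\right) \left(-36\right) = 5 \left(\left(-56\right) \left(-36\right)\right) = 5 \cdot 2016 = 10080$)
$\left(9 \cdot 175 + c\right) - 14938 = \left(9 \cdot 175 + 10080\right) - 14938 = \left(1575 + 10080\right) - 14938 = 11655 - 14938 = -3283$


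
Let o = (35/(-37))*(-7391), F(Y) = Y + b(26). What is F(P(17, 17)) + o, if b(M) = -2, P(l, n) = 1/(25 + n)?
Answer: 10861699/1554 ≈ 6989.5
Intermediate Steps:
F(Y) = -2 + Y (F(Y) = Y - 2 = -2 + Y)
o = 258685/37 (o = (35*(-1/37))*(-7391) = -35/37*(-7391) = 258685/37 ≈ 6991.5)
F(P(17, 17)) + o = (-2 + 1/(25 + 17)) + 258685/37 = (-2 + 1/42) + 258685/37 = -83/42 + 258685/37 = 10861699/1554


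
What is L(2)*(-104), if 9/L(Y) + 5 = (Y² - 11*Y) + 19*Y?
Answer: -312/5 ≈ -62.400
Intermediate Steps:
L(Y) = 9/(-5 + Y² + 8*Y) (L(Y) = 9/(-5 + ((Y² - 11*Y) + 19*Y)) = 9/(-5 + (Y² + 8*Y)) = 9/(-5 + Y² + 8*Y))
L(2)*(-104) = (9/(-5 + 2² + 8*2))*(-104) = (9/(-5 + 4 + 16))*(-104) = (9/15)*(-104) = (9*(1/15))*(-104) = (⅗)*(-104) = -312/5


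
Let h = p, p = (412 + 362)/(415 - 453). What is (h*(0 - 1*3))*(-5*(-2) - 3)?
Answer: 8127/19 ≈ 427.74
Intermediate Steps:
p = -387/19 (p = 774/(-38) = 774*(-1/38) = -387/19 ≈ -20.368)
h = -387/19 ≈ -20.368
(h*(0 - 1*3))*(-5*(-2) - 3) = (-387*(0 - 1*3)/19)*(-5*(-2) - 3) = (-387*(0 - 3)/19)*(10 - 3) = -387/19*(-3)*7 = (1161/19)*7 = 8127/19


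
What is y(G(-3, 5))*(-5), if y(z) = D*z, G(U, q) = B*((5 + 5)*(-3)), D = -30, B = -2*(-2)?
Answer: -18000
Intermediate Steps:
B = 4
G(U, q) = -120 (G(U, q) = 4*((5 + 5)*(-3)) = 4*(10*(-3)) = 4*(-30) = -120)
y(z) = -30*z
y(G(-3, 5))*(-5) = -30*(-120)*(-5) = 3600*(-5) = -18000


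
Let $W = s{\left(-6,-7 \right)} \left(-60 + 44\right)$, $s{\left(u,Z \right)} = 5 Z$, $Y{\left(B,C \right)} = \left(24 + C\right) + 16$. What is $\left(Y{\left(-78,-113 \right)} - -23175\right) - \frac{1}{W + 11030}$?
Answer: $\frac{267752179}{11590} \approx 23102.0$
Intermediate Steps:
$Y{\left(B,C \right)} = 40 + C$
$W = 560$ ($W = 5 \left(-7\right) \left(-60 + 44\right) = \left(-35\right) \left(-16\right) = 560$)
$\left(Y{\left(-78,-113 \right)} - -23175\right) - \frac{1}{W + 11030} = \left(\left(40 - 113\right) - -23175\right) - \frac{1}{560 + 11030} = \left(-73 + 23175\right) - \frac{1}{11590} = 23102 - \frac{1}{11590} = \frac{267752179}{11590}$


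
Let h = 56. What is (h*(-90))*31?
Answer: -156240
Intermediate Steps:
(h*(-90))*31 = (56*(-90))*31 = -5040*31 = -156240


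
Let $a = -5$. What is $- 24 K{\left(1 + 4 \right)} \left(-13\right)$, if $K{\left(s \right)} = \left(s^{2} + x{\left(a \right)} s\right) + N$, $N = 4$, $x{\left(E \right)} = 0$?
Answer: $9048$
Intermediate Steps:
$K{\left(s \right)} = 4 + s^{2}$ ($K{\left(s \right)} = \left(s^{2} + 0 s\right) + 4 = \left(s^{2} + 0\right) + 4 = s^{2} + 4 = 4 + s^{2}$)
$- 24 K{\left(1 + 4 \right)} \left(-13\right) = - 24 \left(4 + \left(1 + 4\right)^{2}\right) \left(-13\right) = - 24 \left(4 + 5^{2}\right) \left(-13\right) = - 24 \left(4 + 25\right) \left(-13\right) = \left(-24\right) 29 \left(-13\right) = \left(-696\right) \left(-13\right) = 9048$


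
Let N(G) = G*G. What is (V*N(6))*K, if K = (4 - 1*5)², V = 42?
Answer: 1512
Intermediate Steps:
N(G) = G²
K = 1 (K = (4 - 5)² = (-1)² = 1)
(V*N(6))*K = (42*6²)*1 = (42*36)*1 = 1512*1 = 1512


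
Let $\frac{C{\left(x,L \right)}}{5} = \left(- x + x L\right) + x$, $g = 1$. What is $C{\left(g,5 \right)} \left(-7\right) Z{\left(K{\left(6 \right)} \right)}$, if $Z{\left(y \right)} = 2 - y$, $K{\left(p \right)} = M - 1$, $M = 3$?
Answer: $0$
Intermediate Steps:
$C{\left(x,L \right)} = 5 L x$ ($C{\left(x,L \right)} = 5 \left(\left(- x + x L\right) + x\right) = 5 \left(\left(- x + L x\right) + x\right) = 5 L x$)
$K{\left(p \right)} = 2$ ($K{\left(p \right)} = 3 - 1 = 2$)
$C{\left(g,5 \right)} \left(-7\right) Z{\left(K{\left(6 \right)} \right)} = 5 \cdot 5 \cdot 1 \left(-7\right) \left(2 - 2\right) = 25 \left(-7\right) \left(2 - 2\right) = \left(-175\right) 0 = 0$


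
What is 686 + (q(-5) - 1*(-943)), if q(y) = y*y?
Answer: 1654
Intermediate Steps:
q(y) = y**2
686 + (q(-5) - 1*(-943)) = 686 + ((-5)**2 - 1*(-943)) = 686 + (25 + 943) = 686 + 968 = 1654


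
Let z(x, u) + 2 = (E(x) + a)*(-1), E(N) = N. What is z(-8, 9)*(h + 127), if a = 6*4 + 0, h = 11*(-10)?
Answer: -306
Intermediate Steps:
h = -110
a = 24 (a = 24 + 0 = 24)
z(x, u) = -26 - x (z(x, u) = -2 + (x + 24)*(-1) = -2 + (24 + x)*(-1) = -2 + (-24 - x) = -26 - x)
z(-8, 9)*(h + 127) = (-26 - 1*(-8))*(-110 + 127) = (-26 + 8)*17 = -18*17 = -306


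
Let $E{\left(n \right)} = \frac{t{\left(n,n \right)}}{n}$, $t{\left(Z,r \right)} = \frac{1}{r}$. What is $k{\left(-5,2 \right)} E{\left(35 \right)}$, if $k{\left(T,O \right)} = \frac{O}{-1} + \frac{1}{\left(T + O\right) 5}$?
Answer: $- \frac{31}{18375} \approx -0.0016871$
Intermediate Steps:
$k{\left(T,O \right)} = - O + \frac{1}{5 \left(O + T\right)}$ ($k{\left(T,O \right)} = O \left(-1\right) + \frac{1}{O + T} \frac{1}{5} = - O + \frac{1}{5 \left(O + T\right)}$)
$E{\left(n \right)} = \frac{1}{n^{2}}$ ($E{\left(n \right)} = \frac{1}{n n} = \frac{1}{n^{2}}$)
$k{\left(-5,2 \right)} E{\left(35 \right)} = \frac{\frac{1}{2 - 5} \left(\frac{1}{5} - 2^{2} - 2 \left(-5\right)\right)}{1225} = \frac{\frac{1}{5} - 4 + 10}{-3} \cdot \frac{1}{1225} = - \frac{\frac{1}{5} - 4 + 10}{3} \cdot \frac{1}{1225} = \left(- \frac{1}{3}\right) \frac{31}{5} \cdot \frac{1}{1225} = \left(- \frac{31}{15}\right) \frac{1}{1225} = - \frac{31}{18375}$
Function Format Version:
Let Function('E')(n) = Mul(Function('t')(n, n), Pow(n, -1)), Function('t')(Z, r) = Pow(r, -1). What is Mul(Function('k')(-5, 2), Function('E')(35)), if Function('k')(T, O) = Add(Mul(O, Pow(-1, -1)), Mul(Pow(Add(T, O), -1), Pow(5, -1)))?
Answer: Rational(-31, 18375) ≈ -0.0016871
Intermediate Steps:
Function('k')(T, O) = Add(Mul(-1, O), Mul(Rational(1, 5), Pow(Add(O, T), -1))) (Function('k')(T, O) = Add(Mul(O, -1), Mul(Pow(Add(O, T), -1), Rational(1, 5))) = Add(Mul(-1, O), Mul(Rational(1, 5), Pow(Add(O, T), -1))))
Function('E')(n) = Pow(n, -2) (Function('E')(n) = Mul(Pow(n, -1), Pow(n, -1)) = Pow(n, -2))
Mul(Function('k')(-5, 2), Function('E')(35)) = Mul(Mul(Pow(Add(2, -5), -1), Add(Rational(1, 5), Mul(-1, Pow(2, 2)), Mul(-1, 2, -5))), Pow(35, -2)) = Mul(Mul(Pow(-3, -1), Add(Rational(1, 5), Mul(-1, 4), 10)), Rational(1, 1225)) = Mul(Mul(Rational(-1, 3), Add(Rational(1, 5), -4, 10)), Rational(1, 1225)) = Mul(Mul(Rational(-1, 3), Rational(31, 5)), Rational(1, 1225)) = Mul(Rational(-31, 15), Rational(1, 1225)) = Rational(-31, 18375)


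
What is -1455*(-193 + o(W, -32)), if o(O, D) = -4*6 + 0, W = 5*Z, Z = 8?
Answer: 315735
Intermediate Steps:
W = 40 (W = 5*8 = 40)
o(O, D) = -24 (o(O, D) = -24 + 0 = -24)
-1455*(-193 + o(W, -32)) = -1455*(-193 - 24) = -1455*(-217) = 315735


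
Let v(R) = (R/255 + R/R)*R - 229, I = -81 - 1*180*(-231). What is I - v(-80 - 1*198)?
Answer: 10634246/255 ≈ 41703.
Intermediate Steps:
I = 41499 (I = -81 - 180*(-231) = -81 + 41580 = 41499)
v(R) = -229 + R*(1 + R/255) (v(R) = (R*(1/255) + 1)*R - 229 = (R/255 + 1)*R - 229 = (1 + R/255)*R - 229 = R*(1 + R/255) - 229 = -229 + R*(1 + R/255))
I - v(-80 - 1*198) = 41499 - (-229 + (-80 - 1*198) + (-80 - 1*198)**2/255) = 41499 - (-229 + (-80 - 198) + (-80 - 198)**2/255) = 41499 - (-229 - 278 + (1/255)*(-278)**2) = 41499 - (-229 - 278 + (1/255)*77284) = 41499 - (-229 - 278 + 77284/255) = 41499 - 1*(-52001/255) = 41499 + 52001/255 = 10634246/255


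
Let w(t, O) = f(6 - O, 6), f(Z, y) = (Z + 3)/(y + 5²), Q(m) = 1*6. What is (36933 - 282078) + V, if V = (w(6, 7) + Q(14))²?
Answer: -235549001/961 ≈ -2.4511e+5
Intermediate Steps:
Q(m) = 6
f(Z, y) = (3 + Z)/(25 + y) (f(Z, y) = (3 + Z)/(y + 25) = (3 + Z)/(25 + y))
w(t, O) = 9/31 - O/31 (w(t, O) = (3 + (6 - O))/(25 + 6) = (9 - O)/31 = 9/31 - O/31)
V = 35344/961 (V = ((9/31 - 1/31*7) + 6)² = ((9/31 - 7/31) + 6)² = (2/31 + 6)² = (188/31)² = 35344/961 ≈ 36.778)
(36933 - 282078) + V = (36933 - 282078) + 35344/961 = -245145 + 35344/961 = -235549001/961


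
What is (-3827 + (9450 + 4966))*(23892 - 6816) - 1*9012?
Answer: 180808752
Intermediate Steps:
(-3827 + (9450 + 4966))*(23892 - 6816) - 1*9012 = (-3827 + 14416)*17076 - 9012 = 10589*17076 - 9012 = 180817764 - 9012 = 180808752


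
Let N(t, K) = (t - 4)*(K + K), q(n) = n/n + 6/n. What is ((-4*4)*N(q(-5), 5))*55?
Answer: 36960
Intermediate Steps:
q(n) = 1 + 6/n
N(t, K) = 2*K*(-4 + t) (N(t, K) = (-4 + t)*(2*K) = 2*K*(-4 + t))
((-4*4)*N(q(-5), 5))*55 = ((-4*4)*(2*5*(-4 + (6 - 5)/(-5))))*55 = -32*5*(-4 - 1/5*1)*55 = -32*5*(-4 - 1/5)*55 = -32*5*(-21)/5*55 = -16*(-42)*55 = 672*55 = 36960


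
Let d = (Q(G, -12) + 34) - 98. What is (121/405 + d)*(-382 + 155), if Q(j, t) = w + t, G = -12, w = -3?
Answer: 7235398/405 ≈ 17865.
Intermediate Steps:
Q(j, t) = -3 + t
d = -79 (d = ((-3 - 12) + 34) - 98 = (-15 + 34) - 98 = 19 - 98 = -79)
(121/405 + d)*(-382 + 155) = (121/405 - 79)*(-382 + 155) = (121*(1/405) - 79)*(-227) = (121/405 - 79)*(-227) = -31874/405*(-227) = 7235398/405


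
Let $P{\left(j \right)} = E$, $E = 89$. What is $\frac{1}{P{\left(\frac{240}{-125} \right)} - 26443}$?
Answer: $- \frac{1}{26354} \approx -3.7945 \cdot 10^{-5}$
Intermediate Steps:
$P{\left(j \right)} = 89$
$\frac{1}{P{\left(\frac{240}{-125} \right)} - 26443} = \frac{1}{89 - 26443} = \frac{1}{-26354} = - \frac{1}{26354}$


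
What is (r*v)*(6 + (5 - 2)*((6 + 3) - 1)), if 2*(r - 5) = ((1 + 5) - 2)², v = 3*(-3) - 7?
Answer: -6240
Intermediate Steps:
v = -16 (v = -9 - 7 = -16)
r = 13 (r = 5 + ((1 + 5) - 2)²/2 = 5 + (6 - 2)²/2 = 5 + (½)*4² = 5 + (½)*16 = 5 + 8 = 13)
(r*v)*(6 + (5 - 2)*((6 + 3) - 1)) = (13*(-16))*(6 + (5 - 2)*((6 + 3) - 1)) = -208*(6 + 3*(9 - 1)) = -208*(6 + 3*8) = -208*(6 + 24) = -208*30 = -6240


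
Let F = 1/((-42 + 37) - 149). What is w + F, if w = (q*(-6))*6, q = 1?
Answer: -5545/154 ≈ -36.006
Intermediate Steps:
w = -36 (w = (1*(-6))*6 = -6*6 = -36)
F = -1/154 (F = 1/(-5 - 149) = 1/(-154) = -1/154 ≈ -0.0064935)
w + F = -36 - 1/154 = -5545/154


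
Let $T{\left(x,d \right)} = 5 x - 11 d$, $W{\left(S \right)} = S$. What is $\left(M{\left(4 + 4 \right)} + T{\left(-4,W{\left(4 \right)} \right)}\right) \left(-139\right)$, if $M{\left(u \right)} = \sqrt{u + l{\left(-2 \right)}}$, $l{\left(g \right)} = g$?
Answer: $8896 - 139 \sqrt{6} \approx 8555.5$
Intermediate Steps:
$T{\left(x,d \right)} = - 11 d + 5 x$
$M{\left(u \right)} = \sqrt{-2 + u}$ ($M{\left(u \right)} = \sqrt{u - 2} = \sqrt{-2 + u}$)
$\left(M{\left(4 + 4 \right)} + T{\left(-4,W{\left(4 \right)} \right)}\right) \left(-139\right) = \left(\sqrt{-2 + \left(4 + 4\right)} + \left(\left(-11\right) 4 + 5 \left(-4\right)\right)\right) \left(-139\right) = \left(\sqrt{-2 + 8} - 64\right) \left(-139\right) = \left(\sqrt{6} - 64\right) \left(-139\right) = \left(-64 + \sqrt{6}\right) \left(-139\right) = 8896 - 139 \sqrt{6}$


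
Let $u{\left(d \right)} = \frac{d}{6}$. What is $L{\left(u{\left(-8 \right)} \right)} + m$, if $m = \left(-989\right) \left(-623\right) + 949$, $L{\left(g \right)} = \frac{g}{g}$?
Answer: $617097$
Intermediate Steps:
$u{\left(d \right)} = \frac{d}{6}$ ($u{\left(d \right)} = d \frac{1}{6} = \frac{d}{6}$)
$L{\left(g \right)} = 1$
$m = 617096$ ($m = 616147 + 949 = 617096$)
$L{\left(u{\left(-8 \right)} \right)} + m = 1 + 617096 = 617097$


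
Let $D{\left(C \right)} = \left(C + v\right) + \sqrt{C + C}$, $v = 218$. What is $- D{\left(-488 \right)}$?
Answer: $270 - 4 i \sqrt{61} \approx 270.0 - 31.241 i$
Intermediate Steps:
$D{\left(C \right)} = 218 + C + \sqrt{2} \sqrt{C}$ ($D{\left(C \right)} = \left(C + 218\right) + \sqrt{C + C} = \left(218 + C\right) + \sqrt{2 C} = \left(218 + C\right) + \sqrt{2} \sqrt{C} = 218 + C + \sqrt{2} \sqrt{C}$)
$- D{\left(-488 \right)} = - (218 - 488 + \sqrt{2} \sqrt{-488}) = - (218 - 488 + \sqrt{2} \cdot 2 i \sqrt{122}) = - (218 - 488 + 4 i \sqrt{61}) = - (-270 + 4 i \sqrt{61}) = 270 - 4 i \sqrt{61}$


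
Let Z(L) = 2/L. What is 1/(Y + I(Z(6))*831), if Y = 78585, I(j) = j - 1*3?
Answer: 1/76369 ≈ 1.3094e-5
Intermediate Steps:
I(j) = -3 + j (I(j) = j - 3 = -3 + j)
1/(Y + I(Z(6))*831) = 1/(78585 + (-3 + 2/6)*831) = 1/(78585 + (-3 + 2*(⅙))*831) = 1/(78585 + (-3 + ⅓)*831) = 1/(78585 - 8/3*831) = 1/(78585 - 2216) = 1/76369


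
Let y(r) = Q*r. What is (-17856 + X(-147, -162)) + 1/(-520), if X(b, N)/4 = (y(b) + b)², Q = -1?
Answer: -9285121/520 ≈ -17856.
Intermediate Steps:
y(r) = -r
X(b, N) = 0 (X(b, N) = 4*(-b + b)² = 4*0² = 4*0 = 0)
(-17856 + X(-147, -162)) + 1/(-520) = (-17856 + 0) + 1/(-520) = -17856 - 1/520 = -9285121/520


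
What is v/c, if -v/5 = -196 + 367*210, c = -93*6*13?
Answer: 192185/3627 ≈ 52.987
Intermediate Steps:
c = -7254 (c = -558*13 = -7254)
v = -384370 (v = -5*(-196 + 367*210) = -5*(-196 + 77070) = -5*76874 = -384370)
v/c = -384370/(-7254) = -384370*(-1/7254) = 192185/3627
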